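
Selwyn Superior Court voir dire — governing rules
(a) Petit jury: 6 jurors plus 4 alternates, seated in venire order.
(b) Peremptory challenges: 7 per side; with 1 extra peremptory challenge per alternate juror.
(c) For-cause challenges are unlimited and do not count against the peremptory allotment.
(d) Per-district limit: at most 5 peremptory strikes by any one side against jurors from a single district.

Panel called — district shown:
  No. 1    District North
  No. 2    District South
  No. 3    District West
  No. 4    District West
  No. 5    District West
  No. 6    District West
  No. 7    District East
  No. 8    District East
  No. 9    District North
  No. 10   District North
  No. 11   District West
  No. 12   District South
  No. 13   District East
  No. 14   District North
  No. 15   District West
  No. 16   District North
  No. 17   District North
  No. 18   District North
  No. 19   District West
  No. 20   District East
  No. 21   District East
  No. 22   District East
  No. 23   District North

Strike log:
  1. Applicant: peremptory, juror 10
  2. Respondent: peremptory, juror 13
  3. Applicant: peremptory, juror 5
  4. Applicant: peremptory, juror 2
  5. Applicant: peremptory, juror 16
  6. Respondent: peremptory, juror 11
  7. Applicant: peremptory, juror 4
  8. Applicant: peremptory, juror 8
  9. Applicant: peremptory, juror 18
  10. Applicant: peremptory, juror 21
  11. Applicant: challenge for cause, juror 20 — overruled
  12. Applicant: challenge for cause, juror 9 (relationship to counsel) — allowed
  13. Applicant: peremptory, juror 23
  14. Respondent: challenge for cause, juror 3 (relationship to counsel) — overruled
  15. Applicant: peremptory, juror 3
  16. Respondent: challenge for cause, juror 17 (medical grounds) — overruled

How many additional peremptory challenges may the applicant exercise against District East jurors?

Applicant peremptories so far: #10, #5, #2, #16, #4, #8, #18, #21, #23, #3 — 10 of 11 used, 1 left overall.
Against District East: #8, #21 — 2 used; per-district cap 5 leaves 3.
Binding limit: min(1, 3) = 1.

1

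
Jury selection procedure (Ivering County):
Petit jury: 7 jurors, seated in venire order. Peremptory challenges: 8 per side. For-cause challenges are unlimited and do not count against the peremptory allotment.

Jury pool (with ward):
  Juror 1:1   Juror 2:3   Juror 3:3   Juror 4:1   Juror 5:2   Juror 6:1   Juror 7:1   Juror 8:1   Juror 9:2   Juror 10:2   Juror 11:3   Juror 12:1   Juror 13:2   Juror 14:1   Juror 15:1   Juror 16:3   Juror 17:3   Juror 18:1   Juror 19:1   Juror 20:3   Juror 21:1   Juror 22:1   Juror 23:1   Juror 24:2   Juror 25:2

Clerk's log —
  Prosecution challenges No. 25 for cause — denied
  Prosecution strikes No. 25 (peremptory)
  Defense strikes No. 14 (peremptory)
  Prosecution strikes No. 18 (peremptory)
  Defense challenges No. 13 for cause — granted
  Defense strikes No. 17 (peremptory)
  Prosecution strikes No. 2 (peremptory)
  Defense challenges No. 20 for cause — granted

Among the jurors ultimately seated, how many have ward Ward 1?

5

Removed: #2, #13, #14, #17, #18, #20, #25.
Seated jurors 1–7: #1, #3, #4, #5, #6, #7, #8.
Of those, in Ward 1: #1, #4, #6, #7, #8 → 5.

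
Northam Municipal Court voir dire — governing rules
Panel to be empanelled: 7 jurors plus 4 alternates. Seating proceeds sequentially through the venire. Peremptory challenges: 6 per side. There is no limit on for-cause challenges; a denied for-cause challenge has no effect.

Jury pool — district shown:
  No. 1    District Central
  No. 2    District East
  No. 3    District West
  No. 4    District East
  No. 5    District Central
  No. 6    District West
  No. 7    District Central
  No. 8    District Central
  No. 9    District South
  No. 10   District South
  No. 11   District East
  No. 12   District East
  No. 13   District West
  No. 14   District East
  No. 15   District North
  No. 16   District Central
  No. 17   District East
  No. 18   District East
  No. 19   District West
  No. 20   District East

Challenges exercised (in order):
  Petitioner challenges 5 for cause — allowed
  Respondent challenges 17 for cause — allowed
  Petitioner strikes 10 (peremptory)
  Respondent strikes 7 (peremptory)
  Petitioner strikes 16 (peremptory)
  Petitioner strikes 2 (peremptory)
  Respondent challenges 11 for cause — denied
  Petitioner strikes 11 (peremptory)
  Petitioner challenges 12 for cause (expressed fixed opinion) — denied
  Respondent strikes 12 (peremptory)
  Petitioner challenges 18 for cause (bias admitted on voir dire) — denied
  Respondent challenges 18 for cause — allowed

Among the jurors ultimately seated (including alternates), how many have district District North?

1

Removed: #2, #5, #7, #10, #11, #12, #16, #17, #18.
Seated (11 incl. alternates): #1, #3, #4, #6, #8, #9, #13, #14, #15, #19, #20.
Of those, in District North: #15 → 1.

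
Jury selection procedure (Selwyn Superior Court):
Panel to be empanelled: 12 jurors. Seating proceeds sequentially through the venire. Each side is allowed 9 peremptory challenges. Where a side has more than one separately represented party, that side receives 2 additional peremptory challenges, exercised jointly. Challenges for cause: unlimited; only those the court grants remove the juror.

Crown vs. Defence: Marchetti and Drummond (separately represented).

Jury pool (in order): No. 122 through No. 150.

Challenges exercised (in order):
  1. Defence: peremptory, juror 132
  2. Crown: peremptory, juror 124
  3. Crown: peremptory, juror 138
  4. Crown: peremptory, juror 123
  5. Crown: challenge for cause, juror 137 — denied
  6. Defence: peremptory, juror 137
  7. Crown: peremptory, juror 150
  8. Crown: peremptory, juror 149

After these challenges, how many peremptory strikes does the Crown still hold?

4

Crown allotment: 9.
Crown peremptories used: #124, #138, #123, #150, #149 — 5 (the for-cause on #137 doesn't count).
Remaining: 9 − 5 = 4.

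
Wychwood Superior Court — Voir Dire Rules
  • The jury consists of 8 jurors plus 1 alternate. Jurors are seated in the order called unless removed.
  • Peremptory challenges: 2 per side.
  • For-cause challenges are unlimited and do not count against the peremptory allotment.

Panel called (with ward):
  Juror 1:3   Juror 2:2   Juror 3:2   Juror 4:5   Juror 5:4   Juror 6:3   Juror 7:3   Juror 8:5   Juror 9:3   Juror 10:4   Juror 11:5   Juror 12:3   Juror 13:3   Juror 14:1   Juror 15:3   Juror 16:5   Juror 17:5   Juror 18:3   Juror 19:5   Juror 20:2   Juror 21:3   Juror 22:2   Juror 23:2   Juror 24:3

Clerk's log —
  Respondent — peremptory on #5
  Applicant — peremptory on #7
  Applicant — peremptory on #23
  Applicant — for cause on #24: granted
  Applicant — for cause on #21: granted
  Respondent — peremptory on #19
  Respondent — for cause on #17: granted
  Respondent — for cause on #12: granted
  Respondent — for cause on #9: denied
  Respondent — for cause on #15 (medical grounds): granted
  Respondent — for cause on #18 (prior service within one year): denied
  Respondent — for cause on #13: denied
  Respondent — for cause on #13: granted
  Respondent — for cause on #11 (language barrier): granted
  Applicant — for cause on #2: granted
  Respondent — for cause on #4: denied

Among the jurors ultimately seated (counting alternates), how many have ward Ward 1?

1

Removed: #2, #5, #7, #11, #12, #13, #15, #17, #19, #21, #23, #24.
Seated (9 incl. alternates): #1, #3, #4, #6, #8, #9, #10, #14, #16.
Of those, in Ward 1: #14 → 1.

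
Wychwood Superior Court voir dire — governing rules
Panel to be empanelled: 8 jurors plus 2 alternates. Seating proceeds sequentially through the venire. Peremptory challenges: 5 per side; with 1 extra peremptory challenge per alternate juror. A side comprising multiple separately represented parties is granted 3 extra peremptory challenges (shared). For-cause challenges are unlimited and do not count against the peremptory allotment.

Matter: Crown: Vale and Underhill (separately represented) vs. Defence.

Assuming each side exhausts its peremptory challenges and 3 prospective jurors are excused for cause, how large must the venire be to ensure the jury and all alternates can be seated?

30

Seats to fill: 8 + 2 alternates = 10.
Peremptories — Crown: 5 + 1×2 + 3 = 10; Defence: 5 + 1×2 = 7; total 17.
For-cause removals: 3.
Minimum venire: 10 + 17 + 3 = 30.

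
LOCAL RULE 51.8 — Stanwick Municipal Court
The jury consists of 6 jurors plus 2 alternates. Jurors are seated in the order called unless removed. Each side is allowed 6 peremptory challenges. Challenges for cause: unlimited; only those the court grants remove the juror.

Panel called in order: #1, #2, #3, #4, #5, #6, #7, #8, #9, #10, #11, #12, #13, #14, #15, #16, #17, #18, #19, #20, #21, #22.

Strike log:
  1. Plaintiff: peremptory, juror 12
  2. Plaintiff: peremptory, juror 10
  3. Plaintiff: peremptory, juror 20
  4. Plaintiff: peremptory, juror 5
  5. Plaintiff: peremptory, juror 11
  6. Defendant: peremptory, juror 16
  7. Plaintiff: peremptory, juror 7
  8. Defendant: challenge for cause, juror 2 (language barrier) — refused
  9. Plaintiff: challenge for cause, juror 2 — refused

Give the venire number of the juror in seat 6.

Removed: #5, #7, #10, #11, #12, #16, #20. (#2 stays — for-cause denied.)
Seating in order: seats 1–6 → #1, #2, #3, #4, #6, #8; alternates → #9, #13.
So seat 6 is #8.

8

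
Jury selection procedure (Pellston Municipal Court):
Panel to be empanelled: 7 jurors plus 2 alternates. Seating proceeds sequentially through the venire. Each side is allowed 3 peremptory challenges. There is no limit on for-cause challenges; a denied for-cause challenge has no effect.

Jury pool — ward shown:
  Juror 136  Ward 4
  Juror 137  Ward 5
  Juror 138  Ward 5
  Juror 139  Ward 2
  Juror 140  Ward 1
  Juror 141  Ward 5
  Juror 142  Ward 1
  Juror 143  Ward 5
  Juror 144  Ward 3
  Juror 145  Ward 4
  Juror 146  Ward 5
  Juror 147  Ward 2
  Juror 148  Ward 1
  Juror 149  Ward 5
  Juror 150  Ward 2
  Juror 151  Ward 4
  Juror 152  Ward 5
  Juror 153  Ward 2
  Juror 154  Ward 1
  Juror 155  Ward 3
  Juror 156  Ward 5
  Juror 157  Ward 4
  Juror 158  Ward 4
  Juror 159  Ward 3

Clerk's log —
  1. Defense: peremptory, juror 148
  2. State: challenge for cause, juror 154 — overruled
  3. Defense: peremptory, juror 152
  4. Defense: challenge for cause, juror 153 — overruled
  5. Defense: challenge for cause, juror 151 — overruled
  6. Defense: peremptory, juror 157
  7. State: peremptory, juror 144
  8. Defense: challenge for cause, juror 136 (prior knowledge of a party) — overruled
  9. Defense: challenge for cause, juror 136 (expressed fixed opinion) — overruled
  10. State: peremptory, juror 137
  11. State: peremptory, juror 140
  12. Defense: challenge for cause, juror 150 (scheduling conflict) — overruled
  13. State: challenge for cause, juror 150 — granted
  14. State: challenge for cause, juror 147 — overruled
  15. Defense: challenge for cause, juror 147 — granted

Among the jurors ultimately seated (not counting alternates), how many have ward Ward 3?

0

Removed: #137, #140, #144, #147, #148, #150, #152, #157.
Seated jurors 1–7: #136, #138, #139, #141, #142, #143, #145 (alternates #146, #149 not counted).
None of those are in Ward 3 → 0.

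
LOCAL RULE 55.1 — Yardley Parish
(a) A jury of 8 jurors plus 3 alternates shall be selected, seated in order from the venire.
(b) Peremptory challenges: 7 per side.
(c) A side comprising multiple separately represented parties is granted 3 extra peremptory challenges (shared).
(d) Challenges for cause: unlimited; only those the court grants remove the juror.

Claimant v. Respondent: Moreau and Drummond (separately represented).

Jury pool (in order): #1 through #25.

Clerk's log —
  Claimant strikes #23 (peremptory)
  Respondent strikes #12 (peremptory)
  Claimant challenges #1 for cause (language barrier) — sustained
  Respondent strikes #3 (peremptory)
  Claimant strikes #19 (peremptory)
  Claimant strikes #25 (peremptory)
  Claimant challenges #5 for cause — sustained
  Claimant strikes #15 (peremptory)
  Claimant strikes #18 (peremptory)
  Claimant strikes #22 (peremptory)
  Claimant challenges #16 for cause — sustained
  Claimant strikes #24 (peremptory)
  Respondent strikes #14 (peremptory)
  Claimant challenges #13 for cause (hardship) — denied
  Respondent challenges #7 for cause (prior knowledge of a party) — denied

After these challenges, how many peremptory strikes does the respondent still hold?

7

Respondent allotment: 7 base + 3 multi-party = 10.
Respondent peremptories used: #12, #3, #14 — 3 (the for-cause on #7 doesn't count).
Remaining: 10 − 3 = 7.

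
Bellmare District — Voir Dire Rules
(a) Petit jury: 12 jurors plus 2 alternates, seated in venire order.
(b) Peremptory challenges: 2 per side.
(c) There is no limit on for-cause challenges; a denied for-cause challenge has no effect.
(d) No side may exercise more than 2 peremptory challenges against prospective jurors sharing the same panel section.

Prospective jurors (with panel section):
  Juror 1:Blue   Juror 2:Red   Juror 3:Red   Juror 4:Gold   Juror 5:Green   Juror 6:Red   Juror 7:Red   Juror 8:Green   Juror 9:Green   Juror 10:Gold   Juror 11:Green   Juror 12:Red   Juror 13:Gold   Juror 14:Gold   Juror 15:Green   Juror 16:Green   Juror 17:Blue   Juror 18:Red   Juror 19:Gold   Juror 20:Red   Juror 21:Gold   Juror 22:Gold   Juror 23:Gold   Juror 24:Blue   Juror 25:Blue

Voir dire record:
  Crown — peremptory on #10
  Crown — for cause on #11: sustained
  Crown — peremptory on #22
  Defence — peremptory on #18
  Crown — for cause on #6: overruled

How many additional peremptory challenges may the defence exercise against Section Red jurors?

1

Defence peremptories so far: #18 — 1 of 2 used, 1 left overall.
Against Section Red: #18 — 1 used; per-section cap 2 leaves 1.
Binding limit: min(1, 1) = 1.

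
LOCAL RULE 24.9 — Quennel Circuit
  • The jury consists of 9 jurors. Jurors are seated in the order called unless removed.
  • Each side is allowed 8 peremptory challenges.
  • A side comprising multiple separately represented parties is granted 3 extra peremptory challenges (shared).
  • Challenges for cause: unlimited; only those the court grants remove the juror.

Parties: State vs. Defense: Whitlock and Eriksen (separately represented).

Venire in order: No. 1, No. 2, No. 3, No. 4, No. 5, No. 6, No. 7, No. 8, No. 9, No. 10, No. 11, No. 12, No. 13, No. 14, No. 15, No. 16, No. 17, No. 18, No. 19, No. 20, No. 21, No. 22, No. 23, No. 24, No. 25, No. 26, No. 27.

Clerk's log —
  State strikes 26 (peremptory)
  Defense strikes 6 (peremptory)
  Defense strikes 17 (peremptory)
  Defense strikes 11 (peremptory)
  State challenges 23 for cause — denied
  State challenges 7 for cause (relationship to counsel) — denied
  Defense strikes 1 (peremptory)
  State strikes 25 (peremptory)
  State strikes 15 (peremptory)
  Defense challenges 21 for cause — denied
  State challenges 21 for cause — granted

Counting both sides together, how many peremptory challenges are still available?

State allotment: 8. Defense allotment: 8 base + 3 multi-party = 11.
State peremptories used: #26, #25, #15 — 3 (for-cause on #23, #7, #21 don't count).
Defense peremptories used: #6, #17, #11, #1 — 4 (the for-cause on #21 doesn't count).
Remaining: (8 − 3) + (11 − 4) = 12.

12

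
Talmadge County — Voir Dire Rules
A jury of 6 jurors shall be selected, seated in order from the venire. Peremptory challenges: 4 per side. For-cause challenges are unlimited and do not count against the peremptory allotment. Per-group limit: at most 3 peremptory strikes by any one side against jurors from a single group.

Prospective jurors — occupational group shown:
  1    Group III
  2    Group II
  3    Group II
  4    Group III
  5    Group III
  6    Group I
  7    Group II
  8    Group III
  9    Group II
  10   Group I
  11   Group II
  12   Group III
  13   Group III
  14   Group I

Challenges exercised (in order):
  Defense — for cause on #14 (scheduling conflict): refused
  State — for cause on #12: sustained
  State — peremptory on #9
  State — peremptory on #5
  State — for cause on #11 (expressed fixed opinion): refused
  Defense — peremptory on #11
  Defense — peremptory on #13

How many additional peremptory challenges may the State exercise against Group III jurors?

2

State peremptories so far: #9, #5 — 2 of 4 used, 2 left overall.
Against Group III: #5 — 1 used; per-group cap 3 leaves 2.
Binding limit: min(2, 2) = 2.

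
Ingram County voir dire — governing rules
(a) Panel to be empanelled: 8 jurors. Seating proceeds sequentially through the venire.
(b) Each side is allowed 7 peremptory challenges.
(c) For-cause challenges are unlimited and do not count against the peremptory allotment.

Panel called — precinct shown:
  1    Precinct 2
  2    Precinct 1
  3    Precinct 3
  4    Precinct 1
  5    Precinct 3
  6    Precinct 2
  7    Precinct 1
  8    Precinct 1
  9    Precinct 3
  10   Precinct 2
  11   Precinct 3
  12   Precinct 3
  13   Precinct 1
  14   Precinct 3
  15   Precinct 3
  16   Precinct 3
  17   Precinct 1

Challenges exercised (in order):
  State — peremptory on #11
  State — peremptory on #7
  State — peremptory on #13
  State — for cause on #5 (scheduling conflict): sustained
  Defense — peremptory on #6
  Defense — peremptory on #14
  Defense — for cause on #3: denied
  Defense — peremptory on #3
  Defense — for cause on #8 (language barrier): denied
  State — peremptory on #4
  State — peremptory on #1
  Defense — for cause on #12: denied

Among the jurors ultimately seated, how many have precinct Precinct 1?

3

Removed: #1, #3, #4, #5, #6, #7, #11, #13, #14.
Seated jurors 1–8: #2, #8, #9, #10, #12, #15, #16, #17.
Of those, in Precinct 1: #2, #8, #17 → 3.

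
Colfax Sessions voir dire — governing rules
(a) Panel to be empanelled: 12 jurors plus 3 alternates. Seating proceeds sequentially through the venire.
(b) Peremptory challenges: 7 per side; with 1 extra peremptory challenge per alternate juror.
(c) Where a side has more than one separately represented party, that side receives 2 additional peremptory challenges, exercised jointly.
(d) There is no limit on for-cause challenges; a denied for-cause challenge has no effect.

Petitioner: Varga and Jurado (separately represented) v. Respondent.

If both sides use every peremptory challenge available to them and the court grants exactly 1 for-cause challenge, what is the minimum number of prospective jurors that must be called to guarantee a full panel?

Seats to fill: 12 + 3 alternates = 15.
Peremptories — Petitioner: 7 + 1×3 + 2 = 12; Respondent: 7 + 1×3 = 10; total 22.
For-cause removals: 1.
Minimum venire: 15 + 22 + 1 = 38.

38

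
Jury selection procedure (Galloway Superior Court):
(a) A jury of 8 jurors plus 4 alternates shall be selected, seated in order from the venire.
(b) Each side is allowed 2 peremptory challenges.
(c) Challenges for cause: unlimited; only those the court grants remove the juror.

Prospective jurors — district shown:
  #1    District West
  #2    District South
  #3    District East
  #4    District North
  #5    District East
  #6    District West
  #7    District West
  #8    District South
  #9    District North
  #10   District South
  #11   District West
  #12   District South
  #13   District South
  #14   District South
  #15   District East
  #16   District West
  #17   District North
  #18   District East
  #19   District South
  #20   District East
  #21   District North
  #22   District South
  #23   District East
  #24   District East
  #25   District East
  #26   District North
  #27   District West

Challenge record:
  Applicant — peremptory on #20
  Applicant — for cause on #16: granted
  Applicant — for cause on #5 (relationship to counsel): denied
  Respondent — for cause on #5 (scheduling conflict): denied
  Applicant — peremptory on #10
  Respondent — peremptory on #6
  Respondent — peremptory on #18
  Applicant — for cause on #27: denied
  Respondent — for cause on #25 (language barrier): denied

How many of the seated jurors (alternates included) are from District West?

3

Removed: #6, #10, #16, #18, #20.
Seated (12 incl. alternates): #1, #2, #3, #4, #5, #7, #8, #9, #11, #12, #13, #14.
Of those, in District West: #1, #7, #11 → 3.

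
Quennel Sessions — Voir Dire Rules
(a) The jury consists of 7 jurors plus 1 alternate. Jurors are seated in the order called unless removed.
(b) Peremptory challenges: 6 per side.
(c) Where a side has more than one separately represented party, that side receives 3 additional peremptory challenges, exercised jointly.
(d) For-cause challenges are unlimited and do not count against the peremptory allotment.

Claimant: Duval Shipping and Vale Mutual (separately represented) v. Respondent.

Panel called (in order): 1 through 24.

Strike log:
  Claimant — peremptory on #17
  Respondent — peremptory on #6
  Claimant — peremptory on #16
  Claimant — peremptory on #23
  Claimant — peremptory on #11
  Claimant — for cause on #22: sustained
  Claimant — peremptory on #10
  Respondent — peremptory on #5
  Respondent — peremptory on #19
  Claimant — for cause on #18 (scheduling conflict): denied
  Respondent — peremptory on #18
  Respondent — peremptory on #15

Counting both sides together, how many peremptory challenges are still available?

Claimant allotment: 6 base + 3 multi-party = 9. Respondent allotment: 6.
Claimant peremptories used: #17, #16, #23, #11, #10 — 5 (for-cause on #22, #18 don't count).
Respondent peremptories used: #6, #5, #19, #18, #15 — 5.
Remaining: (9 − 5) + (6 − 5) = 5.

5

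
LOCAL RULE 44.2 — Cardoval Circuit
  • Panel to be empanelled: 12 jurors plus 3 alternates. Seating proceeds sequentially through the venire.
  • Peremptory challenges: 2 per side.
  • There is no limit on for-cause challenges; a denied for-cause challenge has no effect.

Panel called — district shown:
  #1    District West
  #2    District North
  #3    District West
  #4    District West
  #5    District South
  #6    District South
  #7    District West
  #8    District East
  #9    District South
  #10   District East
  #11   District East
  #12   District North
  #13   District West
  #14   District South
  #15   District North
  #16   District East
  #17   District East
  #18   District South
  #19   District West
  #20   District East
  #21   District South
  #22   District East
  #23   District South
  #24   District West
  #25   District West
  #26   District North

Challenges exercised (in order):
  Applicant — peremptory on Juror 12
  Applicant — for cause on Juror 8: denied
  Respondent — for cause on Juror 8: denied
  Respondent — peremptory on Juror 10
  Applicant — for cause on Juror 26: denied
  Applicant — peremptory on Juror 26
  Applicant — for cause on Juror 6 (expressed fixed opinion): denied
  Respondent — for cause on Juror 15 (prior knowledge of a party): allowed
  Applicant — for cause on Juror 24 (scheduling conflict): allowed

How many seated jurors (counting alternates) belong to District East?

4

Removed: #10, #12, #15, #24, #26.
Seated (15 incl. alternates): #1, #2, #3, #4, #5, #6, #7, #8, #9, #11, #13, #14, #16, #17, #18.
Of those, in District East: #8, #11, #16, #17 → 4.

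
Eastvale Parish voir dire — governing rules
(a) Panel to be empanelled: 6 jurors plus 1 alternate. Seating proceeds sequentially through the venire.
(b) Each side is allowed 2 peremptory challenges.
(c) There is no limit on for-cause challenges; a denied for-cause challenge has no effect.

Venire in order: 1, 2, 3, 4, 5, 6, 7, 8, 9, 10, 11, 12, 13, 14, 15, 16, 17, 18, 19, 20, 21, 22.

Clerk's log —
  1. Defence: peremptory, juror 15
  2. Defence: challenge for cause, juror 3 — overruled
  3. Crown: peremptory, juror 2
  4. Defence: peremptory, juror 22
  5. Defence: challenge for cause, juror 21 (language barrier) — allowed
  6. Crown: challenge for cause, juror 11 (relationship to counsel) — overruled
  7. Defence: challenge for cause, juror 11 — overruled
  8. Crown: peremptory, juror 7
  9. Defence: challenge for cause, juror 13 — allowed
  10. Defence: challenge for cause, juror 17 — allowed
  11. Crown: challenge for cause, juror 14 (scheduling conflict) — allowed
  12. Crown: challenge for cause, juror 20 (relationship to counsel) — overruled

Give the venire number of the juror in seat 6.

8

Removed: #2, #7, #13, #14, #15, #17, #21, #22. (#3, #11, #20 stay — for-cause denied.)
Seating in order: seats 1–6 → #1, #3, #4, #5, #6, #8; alternates → #9.
So seat 6 is #8.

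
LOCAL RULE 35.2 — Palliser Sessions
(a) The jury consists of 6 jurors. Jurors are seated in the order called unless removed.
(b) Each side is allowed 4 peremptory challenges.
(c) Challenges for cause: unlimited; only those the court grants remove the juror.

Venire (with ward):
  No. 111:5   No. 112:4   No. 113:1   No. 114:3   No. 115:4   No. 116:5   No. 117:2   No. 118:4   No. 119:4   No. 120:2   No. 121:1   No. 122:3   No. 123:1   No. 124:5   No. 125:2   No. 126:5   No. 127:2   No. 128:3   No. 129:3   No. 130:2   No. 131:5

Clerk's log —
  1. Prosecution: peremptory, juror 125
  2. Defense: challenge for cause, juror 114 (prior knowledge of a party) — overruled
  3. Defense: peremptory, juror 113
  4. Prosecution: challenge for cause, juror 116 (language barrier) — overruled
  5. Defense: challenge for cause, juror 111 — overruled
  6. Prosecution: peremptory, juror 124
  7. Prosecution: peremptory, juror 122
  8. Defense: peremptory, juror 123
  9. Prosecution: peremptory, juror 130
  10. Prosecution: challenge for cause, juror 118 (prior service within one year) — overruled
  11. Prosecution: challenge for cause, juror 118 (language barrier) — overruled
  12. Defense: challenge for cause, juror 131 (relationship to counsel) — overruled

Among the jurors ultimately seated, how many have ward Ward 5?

Removed: #113, #122, #123, #124, #125, #130.
Seated jurors 1–6: #111, #112, #114, #115, #116, #117.
Of those, in Ward 5: #111, #116 → 2.

2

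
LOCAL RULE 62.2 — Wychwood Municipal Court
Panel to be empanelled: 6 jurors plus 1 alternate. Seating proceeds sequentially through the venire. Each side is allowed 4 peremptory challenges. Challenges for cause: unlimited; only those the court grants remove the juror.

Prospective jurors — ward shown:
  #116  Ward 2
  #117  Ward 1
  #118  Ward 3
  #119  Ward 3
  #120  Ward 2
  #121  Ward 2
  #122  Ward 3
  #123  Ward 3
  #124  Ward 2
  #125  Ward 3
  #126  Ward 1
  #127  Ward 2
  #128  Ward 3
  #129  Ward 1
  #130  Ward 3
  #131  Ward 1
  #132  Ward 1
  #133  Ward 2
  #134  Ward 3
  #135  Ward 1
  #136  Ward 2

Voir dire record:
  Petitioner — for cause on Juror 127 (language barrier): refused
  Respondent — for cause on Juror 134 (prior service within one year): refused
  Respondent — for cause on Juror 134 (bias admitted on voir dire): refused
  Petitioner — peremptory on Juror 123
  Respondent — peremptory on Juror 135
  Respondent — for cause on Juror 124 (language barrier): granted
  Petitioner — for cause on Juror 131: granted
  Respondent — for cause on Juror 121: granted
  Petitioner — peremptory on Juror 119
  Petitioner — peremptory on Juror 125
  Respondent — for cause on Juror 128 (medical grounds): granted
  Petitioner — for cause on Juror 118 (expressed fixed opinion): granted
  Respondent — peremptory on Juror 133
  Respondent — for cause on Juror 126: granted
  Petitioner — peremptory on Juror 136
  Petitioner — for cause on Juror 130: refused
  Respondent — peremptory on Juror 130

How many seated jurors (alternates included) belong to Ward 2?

3

Removed: #118, #119, #121, #123, #124, #125, #126, #128, #130, #131, #133, #135, #136.
Seated (7 incl. alternates): #116, #117, #120, #122, #127, #129, #132.
Of those, in Ward 2: #116, #120, #127 → 3.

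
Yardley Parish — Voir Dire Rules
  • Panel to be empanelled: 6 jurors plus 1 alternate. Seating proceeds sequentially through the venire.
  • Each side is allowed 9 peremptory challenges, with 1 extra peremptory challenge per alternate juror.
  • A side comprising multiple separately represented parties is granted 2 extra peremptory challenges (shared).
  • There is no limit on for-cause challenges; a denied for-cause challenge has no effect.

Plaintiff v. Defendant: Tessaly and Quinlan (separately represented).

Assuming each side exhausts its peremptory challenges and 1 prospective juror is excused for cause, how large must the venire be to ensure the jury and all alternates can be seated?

Seats to fill: 6 + 1 alternates = 7.
Peremptories — Plaintiff: 9 + 1×1 = 10; Defendant: 9 + 1×1 + 2 = 12; total 22.
For-cause removals: 1.
Minimum venire: 7 + 22 + 1 = 30.

30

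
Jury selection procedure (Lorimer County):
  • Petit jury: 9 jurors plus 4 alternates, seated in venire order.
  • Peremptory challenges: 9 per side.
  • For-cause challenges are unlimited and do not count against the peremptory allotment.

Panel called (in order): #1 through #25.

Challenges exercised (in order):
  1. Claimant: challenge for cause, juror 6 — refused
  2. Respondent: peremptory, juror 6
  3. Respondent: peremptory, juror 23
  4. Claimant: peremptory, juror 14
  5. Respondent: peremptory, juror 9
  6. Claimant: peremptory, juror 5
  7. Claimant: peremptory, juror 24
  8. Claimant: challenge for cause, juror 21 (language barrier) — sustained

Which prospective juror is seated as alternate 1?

13

Removed: #5, #6, #9, #14, #21, #23, #24.
Seating in order: seats 1–9 → #1, #2, #3, #4, #7, #8, #10, #11, #12; alternates → #13, #15, #16, #17.
So alternate 1 is #13.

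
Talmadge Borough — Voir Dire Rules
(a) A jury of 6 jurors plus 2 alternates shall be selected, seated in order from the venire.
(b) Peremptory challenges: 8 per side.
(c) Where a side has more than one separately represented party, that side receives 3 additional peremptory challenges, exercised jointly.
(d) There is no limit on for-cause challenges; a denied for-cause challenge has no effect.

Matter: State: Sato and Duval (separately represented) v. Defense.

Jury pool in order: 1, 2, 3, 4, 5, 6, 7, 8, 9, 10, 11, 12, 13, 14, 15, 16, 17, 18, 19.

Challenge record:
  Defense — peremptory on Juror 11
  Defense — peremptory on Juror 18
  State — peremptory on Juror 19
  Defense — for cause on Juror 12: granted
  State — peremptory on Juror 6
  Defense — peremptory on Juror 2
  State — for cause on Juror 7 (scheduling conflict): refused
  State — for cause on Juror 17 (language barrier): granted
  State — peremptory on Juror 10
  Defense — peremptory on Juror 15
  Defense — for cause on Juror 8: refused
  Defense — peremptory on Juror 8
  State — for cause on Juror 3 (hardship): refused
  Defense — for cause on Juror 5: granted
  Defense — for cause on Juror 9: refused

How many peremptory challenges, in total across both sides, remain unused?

11

State allotment: 8 base + 3 multi-party = 11. Defense allotment: 8.
State peremptories used: #19, #6, #10 — 3 (for-cause on #7, #17, #3 don't count).
Defense peremptories used: #11, #18, #2, #15, #8 — 5 (for-cause on #12, #8, #5, #9 don't count).
Remaining: (11 − 3) + (8 − 5) = 11.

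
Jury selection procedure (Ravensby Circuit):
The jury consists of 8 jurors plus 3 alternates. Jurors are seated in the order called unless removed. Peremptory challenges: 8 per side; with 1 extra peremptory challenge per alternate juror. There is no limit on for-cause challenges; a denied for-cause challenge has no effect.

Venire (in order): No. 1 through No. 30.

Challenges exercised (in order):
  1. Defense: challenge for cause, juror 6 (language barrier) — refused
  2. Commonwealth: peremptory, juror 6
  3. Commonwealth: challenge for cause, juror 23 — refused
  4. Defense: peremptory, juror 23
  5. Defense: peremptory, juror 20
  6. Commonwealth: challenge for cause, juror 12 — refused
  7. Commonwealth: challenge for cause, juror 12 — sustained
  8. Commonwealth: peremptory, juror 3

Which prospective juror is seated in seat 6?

Removed: #3, #6, #12, #20, #23.
Seating in order: seats 1–8 → #1, #2, #4, #5, #7, #8, #9, #10; alternates → #11, #13, #14.
So seat 6 is #8.

8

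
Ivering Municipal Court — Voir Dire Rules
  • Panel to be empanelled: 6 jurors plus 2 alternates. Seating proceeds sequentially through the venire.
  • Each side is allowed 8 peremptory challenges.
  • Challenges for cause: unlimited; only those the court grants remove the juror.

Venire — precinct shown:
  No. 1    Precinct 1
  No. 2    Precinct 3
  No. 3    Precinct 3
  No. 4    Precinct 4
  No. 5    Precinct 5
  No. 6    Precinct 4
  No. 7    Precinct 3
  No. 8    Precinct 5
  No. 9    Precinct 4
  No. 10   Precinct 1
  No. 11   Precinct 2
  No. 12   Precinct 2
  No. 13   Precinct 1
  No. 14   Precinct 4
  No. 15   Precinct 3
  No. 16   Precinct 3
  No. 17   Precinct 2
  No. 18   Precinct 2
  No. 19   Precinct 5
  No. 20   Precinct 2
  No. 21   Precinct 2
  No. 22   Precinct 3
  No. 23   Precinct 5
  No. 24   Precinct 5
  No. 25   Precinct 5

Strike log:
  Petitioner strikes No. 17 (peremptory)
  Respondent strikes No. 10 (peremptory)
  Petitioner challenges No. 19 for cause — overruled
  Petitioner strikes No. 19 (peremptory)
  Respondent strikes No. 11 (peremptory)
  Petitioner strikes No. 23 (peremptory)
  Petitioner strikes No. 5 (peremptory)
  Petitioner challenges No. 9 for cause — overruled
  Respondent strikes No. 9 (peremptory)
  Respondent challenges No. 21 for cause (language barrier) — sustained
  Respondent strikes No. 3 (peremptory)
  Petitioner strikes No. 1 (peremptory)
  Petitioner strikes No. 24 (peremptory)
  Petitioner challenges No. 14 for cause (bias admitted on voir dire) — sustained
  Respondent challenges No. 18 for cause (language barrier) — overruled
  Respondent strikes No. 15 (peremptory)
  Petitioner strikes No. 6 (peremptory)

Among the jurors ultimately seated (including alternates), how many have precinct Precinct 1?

1

Removed: #1, #3, #5, #6, #9, #10, #11, #14, #15, #17, #19, #21, #23, #24.
Seated (8 incl. alternates): #2, #4, #7, #8, #12, #13, #16, #18.
Of those, in Precinct 1: #13 → 1.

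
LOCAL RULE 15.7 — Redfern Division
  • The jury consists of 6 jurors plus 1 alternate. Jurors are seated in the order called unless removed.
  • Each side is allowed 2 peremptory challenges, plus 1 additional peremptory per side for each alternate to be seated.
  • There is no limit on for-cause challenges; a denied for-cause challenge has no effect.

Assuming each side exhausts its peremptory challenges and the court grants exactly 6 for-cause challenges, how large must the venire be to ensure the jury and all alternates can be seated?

19

Seats to fill: 6 + 1 alternates = 7.
Peremptories: 2 + 1×1 = 3 per side × 2 sides = 6.
For-cause removals: 6.
Minimum venire: 7 + 6 + 6 = 19.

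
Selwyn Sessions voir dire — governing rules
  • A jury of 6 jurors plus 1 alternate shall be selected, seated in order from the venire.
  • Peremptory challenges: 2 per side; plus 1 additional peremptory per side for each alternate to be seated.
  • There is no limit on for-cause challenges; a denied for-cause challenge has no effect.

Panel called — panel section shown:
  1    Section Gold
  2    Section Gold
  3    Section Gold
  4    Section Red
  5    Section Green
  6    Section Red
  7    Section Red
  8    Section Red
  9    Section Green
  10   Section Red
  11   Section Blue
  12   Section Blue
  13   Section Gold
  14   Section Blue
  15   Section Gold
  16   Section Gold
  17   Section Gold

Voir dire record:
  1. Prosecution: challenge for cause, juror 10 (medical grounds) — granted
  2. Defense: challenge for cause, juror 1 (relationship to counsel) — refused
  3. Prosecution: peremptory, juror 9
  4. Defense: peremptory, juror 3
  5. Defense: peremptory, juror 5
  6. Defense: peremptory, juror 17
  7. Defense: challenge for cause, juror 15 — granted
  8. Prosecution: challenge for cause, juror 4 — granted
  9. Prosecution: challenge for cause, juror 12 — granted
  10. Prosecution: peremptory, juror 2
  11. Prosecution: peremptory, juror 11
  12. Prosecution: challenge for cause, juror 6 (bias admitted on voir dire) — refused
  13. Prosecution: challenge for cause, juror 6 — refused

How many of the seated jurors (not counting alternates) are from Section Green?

Removed: #2, #3, #4, #5, #9, #10, #11, #12, #15, #17.
Seated jurors 1–6: #1, #6, #7, #8, #13, #14 (alternates #16 not counted).
None of those are in Section Green → 0.

0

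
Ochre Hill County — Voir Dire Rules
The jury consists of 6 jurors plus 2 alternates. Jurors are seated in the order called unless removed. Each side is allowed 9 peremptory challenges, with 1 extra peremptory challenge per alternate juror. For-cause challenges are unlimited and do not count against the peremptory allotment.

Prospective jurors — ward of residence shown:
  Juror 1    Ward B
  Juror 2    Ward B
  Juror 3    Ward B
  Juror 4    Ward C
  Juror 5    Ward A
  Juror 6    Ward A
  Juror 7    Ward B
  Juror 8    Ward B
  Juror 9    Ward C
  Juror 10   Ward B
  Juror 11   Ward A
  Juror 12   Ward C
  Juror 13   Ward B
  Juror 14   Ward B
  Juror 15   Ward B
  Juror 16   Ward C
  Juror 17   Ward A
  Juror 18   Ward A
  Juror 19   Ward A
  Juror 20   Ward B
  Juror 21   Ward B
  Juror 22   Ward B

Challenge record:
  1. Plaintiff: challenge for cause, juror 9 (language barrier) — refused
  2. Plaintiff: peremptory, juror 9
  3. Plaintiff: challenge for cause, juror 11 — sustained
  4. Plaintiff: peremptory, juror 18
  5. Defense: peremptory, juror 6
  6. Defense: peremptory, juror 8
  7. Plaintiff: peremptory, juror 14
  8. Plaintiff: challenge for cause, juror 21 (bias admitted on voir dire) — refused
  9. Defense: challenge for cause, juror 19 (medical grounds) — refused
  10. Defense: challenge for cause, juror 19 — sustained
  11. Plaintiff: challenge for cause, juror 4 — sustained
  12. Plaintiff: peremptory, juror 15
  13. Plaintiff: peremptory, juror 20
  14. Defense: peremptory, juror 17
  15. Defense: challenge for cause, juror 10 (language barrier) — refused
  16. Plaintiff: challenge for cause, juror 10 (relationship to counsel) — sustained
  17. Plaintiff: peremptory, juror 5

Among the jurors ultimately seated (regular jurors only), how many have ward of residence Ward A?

0

Removed: #4, #5, #6, #8, #9, #10, #11, #14, #15, #17, #18, #19, #20.
Seated jurors 1–6: #1, #2, #3, #7, #12, #13 (alternates #16, #21 not counted).
None of those are in Ward A → 0.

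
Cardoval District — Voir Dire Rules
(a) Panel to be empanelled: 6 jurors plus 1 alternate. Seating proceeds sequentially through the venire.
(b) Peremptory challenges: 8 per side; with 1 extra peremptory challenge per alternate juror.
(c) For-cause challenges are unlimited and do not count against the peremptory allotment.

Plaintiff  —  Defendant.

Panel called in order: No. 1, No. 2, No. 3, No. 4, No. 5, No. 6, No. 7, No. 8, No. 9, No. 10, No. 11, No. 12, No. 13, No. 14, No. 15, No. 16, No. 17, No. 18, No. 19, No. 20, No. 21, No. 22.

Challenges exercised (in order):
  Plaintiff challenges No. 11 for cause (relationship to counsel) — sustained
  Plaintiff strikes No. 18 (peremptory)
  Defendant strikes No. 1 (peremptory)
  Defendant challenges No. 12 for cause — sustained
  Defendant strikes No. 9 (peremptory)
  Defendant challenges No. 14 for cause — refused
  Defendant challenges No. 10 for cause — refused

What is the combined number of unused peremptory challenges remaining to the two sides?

15

Plaintiff allotment: 8 base + 1 × 1 alternate = 9. Defendant allotment: 8 base + 1 × 1 alternate = 9.
Plaintiff peremptories used: #18 — 1 (the for-cause on #11 doesn't count).
Defendant peremptories used: #1, #9 — 2 (for-cause on #12, #14, #10 don't count).
Remaining: (9 − 1) + (9 − 2) = 15.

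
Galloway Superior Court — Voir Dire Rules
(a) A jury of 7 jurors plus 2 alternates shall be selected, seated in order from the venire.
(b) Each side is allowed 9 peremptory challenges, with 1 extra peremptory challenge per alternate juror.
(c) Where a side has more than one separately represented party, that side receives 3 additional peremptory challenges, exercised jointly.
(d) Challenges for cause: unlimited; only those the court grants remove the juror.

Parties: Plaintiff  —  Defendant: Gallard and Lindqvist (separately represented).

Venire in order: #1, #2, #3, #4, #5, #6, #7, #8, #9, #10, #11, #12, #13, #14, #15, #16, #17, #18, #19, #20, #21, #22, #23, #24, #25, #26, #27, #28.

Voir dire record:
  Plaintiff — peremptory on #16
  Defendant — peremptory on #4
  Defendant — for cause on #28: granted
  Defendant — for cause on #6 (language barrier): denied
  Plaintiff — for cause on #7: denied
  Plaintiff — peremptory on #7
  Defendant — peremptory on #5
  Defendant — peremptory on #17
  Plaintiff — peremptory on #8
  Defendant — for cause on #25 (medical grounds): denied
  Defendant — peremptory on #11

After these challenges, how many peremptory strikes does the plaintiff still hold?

Plaintiff allotment: 9 base + 1 × 2 alternates = 11.
Plaintiff peremptories used: #16, #7, #8 — 3 (the for-cause on #7 doesn't count).
Remaining: 11 − 3 = 8.

8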